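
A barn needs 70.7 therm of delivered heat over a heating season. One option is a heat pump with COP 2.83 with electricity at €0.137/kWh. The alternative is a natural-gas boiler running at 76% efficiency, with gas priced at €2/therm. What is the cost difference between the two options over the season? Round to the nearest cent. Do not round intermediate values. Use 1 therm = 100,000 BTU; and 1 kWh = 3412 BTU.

€85.74

Heat load = 70.7 therm × 100,000 = 7,070,000 BTU
Gas: input = 7,070,000 / 0.76 = 9,302,632 BTU = 93.03 therm → 93.03 × €2 = €186.05
Heat pump: 7,070,000 BTU / 3412 = 2,072 kWh heat; / 2.83 = 732.2 kWh in → × €0.137 = €100.31
Difference = |€186.05 − €100.31| = €85.74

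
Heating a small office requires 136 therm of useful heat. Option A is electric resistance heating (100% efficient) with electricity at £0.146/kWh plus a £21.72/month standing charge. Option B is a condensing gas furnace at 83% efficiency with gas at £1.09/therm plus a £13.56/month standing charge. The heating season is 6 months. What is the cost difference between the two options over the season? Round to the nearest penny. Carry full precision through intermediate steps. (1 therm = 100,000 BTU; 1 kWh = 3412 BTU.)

£452.30

Heat load = 136 therm × 100,000 = 13,600,000 BTU
Gas: input = 13,600,000 / 0.83 = 16,385,542 BTU = 163.9 therm → 163.9 × £1.09 = £178.60; + 6 × £13.56 standing = £259.96
Electric: 13,600,000 BTU / 3412 = 3,986 kWh → × £0.146 = £581.95; + 6 × £21.72 standing = £712.27
Difference = |£259.96 − £712.27| = £452.30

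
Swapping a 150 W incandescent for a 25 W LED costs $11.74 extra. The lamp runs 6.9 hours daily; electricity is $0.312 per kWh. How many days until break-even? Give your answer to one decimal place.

43.6 days

Power saved = 150 − 25 = 125 W
Daily energy saved = 125 W × 6.9 h = 862.5 Wh = 0.8625 kWh
Daily savings = 0.8625 × $0.312 = $0.2691
Payback = $11.74 / $0.2691 per day = 43.63 days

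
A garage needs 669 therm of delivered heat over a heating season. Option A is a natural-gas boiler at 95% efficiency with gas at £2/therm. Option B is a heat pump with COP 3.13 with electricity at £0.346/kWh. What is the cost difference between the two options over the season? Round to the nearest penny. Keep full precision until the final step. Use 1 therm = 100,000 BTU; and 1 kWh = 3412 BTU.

Heat load = 669 therm × 100,000 = 66,900,000 BTU
Gas: input = 66,900,000 / 0.95 = 70,421,053 BTU = 704.2 therm → 704.2 × £2 = £1,408.42
Heat pump: 66,900,000 BTU / 3412 = 19,610 kWh heat; / 3.13 = 6,264 kWh in → × £0.346 = £2,167.45
Difference = |£1,408.42 − £2,167.45| = £759.03

£759.03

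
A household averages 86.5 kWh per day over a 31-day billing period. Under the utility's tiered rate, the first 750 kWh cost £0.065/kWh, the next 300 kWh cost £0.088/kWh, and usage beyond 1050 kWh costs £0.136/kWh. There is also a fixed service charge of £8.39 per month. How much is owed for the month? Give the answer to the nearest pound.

£305

Usage = 86.5 kWh/day × 31 days = 2681.5 kWh
First 750 kWh × £0.065 = £48.75
Next 300 kWh × £0.088 = £26.40
Remaining 1631.5 kWh × £0.136 = £221.88
Energy charge = £297.03; + service £8.39 = £305.42 ≈ £305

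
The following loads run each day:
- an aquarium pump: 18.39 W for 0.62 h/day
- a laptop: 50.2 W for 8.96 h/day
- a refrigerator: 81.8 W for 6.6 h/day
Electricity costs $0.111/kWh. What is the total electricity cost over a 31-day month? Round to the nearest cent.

aquarium pump: 18.39 W × 0.62 h × 31 d = 353 Wh = 0.3535 kWh
laptop: 50.2 W × 8.96 h × 31 d = 13,944 Wh = 13.94 kWh
refrigerator: 81.8 W × 6.6 h × 31 d = 16,736 Wh = 16.74 kWh
Total energy = 0.3535 + 13.94 + 16.74 = 31.03 kWh
Cost = 31.03 kWh × $0.111 = $3.44

$3.44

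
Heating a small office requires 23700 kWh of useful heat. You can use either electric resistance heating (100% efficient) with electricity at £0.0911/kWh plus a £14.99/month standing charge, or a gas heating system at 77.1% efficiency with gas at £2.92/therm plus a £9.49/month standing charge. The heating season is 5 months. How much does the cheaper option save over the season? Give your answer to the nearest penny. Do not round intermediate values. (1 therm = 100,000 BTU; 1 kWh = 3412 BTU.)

£876.00

Heat load = 23700 kWh × 3412 = 80,864,400 BTU
Gas: input = 80,864,400 / 0.771 = 104,882,490 BTU = 1,049 therm → 1,049 × £2.92 = £3,062.57; + 5 × £9.49 standing = £3,110.02
Electric: 80,864,400 BTU / 3412 = 23,700 kWh → × £0.0911 = £2,159.07; + 5 × £14.99 standing = £2,234.02
Difference = |£3,110.02 − £2,234.02| = £876.00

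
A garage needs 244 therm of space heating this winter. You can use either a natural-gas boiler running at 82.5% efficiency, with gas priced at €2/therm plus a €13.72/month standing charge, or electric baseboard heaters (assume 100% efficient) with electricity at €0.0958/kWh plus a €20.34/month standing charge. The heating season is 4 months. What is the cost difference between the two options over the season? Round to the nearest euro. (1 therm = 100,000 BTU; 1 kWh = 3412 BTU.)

Heat load = 244 therm × 100,000 = 24,400,000 BTU
Gas: input = 24,400,000 / 0.825 = 29,575,758 BTU = 295.8 therm → 295.8 × €2 = €591.52; + 4 × €13.72 standing = €646.40
Electric: 24,400,000 BTU / 3412 = 7,151 kWh → × €0.0958 = €685.09; + 4 × €20.34 standing = €766.45
Difference = |€646.40 − €766.45| = €120.05 ≈ €120

€120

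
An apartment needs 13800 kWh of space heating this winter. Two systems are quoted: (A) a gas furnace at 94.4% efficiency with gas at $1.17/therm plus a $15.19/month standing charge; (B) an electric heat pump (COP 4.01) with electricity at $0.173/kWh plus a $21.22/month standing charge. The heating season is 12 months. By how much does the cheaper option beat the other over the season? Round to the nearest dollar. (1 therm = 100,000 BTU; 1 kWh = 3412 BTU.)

Heat load = 13800 kWh × 3412 = 47,085,600 BTU
Gas: input = 47,085,600 / 0.944 = 49,878,814 BTU = 498.8 therm → 498.8 × $1.17 = $583.58; + 12 × $15.19 standing = $765.86
Heat pump: 47,085,600 BTU / 3412 = 13,800 kWh heat; / 4.01 = 3,441 kWh in → × $0.173 = $595.36; + 12 × $21.22 standing = $850.00
Difference = |$765.86 − $850.00| = $84.14 ≈ $84

$84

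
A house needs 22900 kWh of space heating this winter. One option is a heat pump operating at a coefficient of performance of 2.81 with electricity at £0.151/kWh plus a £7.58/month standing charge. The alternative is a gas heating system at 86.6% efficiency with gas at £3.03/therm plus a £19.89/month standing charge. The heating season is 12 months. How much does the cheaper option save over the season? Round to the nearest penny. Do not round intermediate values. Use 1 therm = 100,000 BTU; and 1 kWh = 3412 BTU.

£1650.97

Heat load = 22900 kWh × 3412 = 78,134,800 BTU
Gas: input = 78,134,800 / 0.866 = 90,224,942 BTU = 902.2 therm → 902.2 × £3.03 = £2,733.82; + 12 × £19.89 standing = £2,972.50
Heat pump: 78,134,800 BTU / 3412 = 22,900 kWh heat; / 2.81 = 8,149 kWh in → × £0.151 = £1,230.57; + 12 × £7.58 standing = £1,321.53
Difference = |£2,972.50 − £1,321.53| = £1,650.97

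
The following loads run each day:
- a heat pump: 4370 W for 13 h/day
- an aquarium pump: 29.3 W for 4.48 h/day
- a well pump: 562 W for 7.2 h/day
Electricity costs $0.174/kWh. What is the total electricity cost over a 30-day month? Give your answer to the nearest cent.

$318.36

heat pump: 4370 W × 13 h × 30 d = 1,704,300 Wh = 1,704 kWh
aquarium pump: 29.3 W × 4.48 h × 30 d = 3,938 Wh = 3.938 kWh
well pump: 562 W × 7.2 h × 30 d = 121,392 Wh = 121.4 kWh
Total energy = 1,704 + 3.938 + 121.4 = 1,830 kWh
Cost = 1,830 kWh × $0.174 = $318.36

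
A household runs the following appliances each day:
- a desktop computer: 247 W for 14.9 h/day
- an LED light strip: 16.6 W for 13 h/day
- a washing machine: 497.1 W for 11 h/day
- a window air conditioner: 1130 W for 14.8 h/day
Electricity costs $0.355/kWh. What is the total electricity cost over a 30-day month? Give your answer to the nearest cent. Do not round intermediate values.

$277.84

desktop computer: 247 W × 14.9 h × 30 d = 110,409 Wh = 110.4 kWh
LED light strip: 16.6 W × 13 h × 30 d = 6,474 Wh = 6.474 kWh
washing machine: 497.1 W × 11 h × 30 d = 164,043 Wh = 164 kWh
window air conditioner: 1130 W × 14.8 h × 30 d = 501,720 Wh = 501.7 kWh
Total energy = 110.4 + 6.474 + 164 + 501.7 = 782.6 kWh
Cost = 782.6 kWh × $0.355 = $277.84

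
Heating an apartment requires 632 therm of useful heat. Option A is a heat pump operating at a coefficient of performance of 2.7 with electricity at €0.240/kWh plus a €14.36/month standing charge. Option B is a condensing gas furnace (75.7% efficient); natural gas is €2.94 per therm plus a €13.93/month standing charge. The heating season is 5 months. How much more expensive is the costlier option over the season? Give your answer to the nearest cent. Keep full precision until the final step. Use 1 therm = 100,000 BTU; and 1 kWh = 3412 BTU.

Heat load = 632 therm × 100,000 = 63,200,000 BTU
Gas: input = 63,200,000 / 0.757 = 83,487,450 BTU = 834.9 therm → 834.9 × €2.94 = €2,454.53; + 5 × €13.93 standing = €2,524.18
Heat pump: 63,200,000 BTU / 3412 = 18,520 kWh heat; / 2.7 = 6,860 kWh in → × €0.240 = €1,646.48; + 5 × €14.36 standing = €1,718.28
Difference = |€2,524.18 − €1,718.28| = €805.90

€805.90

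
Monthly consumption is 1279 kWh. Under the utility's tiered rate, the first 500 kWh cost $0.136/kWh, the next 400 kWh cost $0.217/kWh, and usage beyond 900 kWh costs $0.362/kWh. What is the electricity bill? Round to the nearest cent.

$292.00

First 500 kWh × $0.136 = $68.00
Next 400 kWh × $0.217 = $86.80
Remaining 379 kWh × $0.362 = $137.20
Total = $292.00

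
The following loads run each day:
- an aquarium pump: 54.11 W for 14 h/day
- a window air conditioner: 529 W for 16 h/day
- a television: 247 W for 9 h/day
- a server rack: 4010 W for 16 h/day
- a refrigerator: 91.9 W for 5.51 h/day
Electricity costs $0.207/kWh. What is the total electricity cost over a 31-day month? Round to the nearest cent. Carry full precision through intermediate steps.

$488.40

aquarium pump: 54.11 W × 14 h × 31 d = 23,484 Wh = 23.48 kWh
window air conditioner: 529 W × 16 h × 31 d = 262,384 Wh = 262.4 kWh
television: 247 W × 9 h × 31 d = 68,913 Wh = 68.91 kWh
server rack: 4010 W × 16 h × 31 d = 1,988,960 Wh = 1,989 kWh
refrigerator: 91.9 W × 5.51 h × 31 d = 15,697 Wh = 15.7 kWh
Total energy = 23.48 + 262.4 + 68.91 + 1,989 + 15.7 = 2,359 kWh
Cost = 2,359 kWh × $0.207 = $488.40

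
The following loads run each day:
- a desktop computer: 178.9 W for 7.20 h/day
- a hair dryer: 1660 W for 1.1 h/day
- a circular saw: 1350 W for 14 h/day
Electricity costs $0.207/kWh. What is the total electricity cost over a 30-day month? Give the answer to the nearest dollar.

$137

desktop computer: 178.9 W × 7.20 h × 30 d = 38,642 Wh = 38.64 kWh
hair dryer: 1660 W × 1.1 h × 30 d = 54,780 Wh = 54.78 kWh
circular saw: 1350 W × 14 h × 30 d = 567,000 Wh = 567 kWh
Total energy = 38.64 + 54.78 + 567 = 660.4 kWh
Cost = 660.4 kWh × $0.207 = $136.71 ≈ $137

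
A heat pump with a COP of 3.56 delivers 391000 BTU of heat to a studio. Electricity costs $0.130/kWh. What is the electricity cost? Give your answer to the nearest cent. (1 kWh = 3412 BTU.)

Heat delivered = 391,000 BTU / 3412 = 114.6 kWh
Electrical input = 114.6 kWh / 3.56 = 32.19 kWh
Cost = 32.19 × $0.130/kWh = $4.18

$4.18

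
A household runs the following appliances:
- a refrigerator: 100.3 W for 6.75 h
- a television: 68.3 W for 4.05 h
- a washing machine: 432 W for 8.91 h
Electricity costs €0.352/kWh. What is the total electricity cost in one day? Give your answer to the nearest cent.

€1.69

refrigerator: 100.3 W × 6.75 h = 677 Wh = 0.677 kWh
television: 68.3 W × 4.05 h = 277 Wh = 0.2766 kWh
washing machine: 432 W × 8.91 h = 3,849 Wh = 3.849 kWh
Total energy = 0.677 + 0.2766 + 3.849 = 4.803 kWh
Cost = 4.803 kWh × €0.352 = €1.69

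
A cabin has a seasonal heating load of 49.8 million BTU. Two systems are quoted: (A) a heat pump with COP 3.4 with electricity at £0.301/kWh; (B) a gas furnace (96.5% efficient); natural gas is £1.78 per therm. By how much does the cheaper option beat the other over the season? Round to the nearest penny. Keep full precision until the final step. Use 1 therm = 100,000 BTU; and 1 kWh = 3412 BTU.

£373.54

Heat load = 49.8 × 10⁶ BTU = 49,800,000 BTU
Gas: input = 49,800,000 / 0.965 = 51,606,218 BTU = 516.1 therm → 516.1 × £1.78 = £918.59
Heat pump: 49,800,000 BTU / 3412 = 14,600 kWh heat; / 3.4 = 4,293 kWh in → × £0.301 = £1,292.14
Difference = |£918.59 − £1,292.14| = £373.54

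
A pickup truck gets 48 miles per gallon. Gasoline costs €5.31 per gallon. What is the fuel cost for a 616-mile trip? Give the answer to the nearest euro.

Fuel = 616 mi / 48 mpg = 12.83 gal
Cost = 12.83 gal × €5.31/gal = €68.14 ≈ €68

€68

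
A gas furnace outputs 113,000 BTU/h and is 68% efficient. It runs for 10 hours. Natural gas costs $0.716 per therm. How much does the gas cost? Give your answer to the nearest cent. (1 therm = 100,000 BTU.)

$11.90

Heat delivered = 113,000 BTU/h × 10 h = 1,130,000 BTU
Gas input = 1,130,000 / 0.68 = 1,661,765 BTU
= 1,661,765 / 100,000 = 16.62 therm
Cost = 16.62 × $0.716/therm = $11.90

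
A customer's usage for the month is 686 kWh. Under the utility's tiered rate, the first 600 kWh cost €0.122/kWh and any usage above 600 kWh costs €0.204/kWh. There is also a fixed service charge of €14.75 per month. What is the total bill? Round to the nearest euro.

€105

First 600 kWh × €0.122 = €73.20
Remaining 86 kWh × €0.204 = €17.54
Energy charge = €90.74; + service €14.75 = €105.49 ≈ €105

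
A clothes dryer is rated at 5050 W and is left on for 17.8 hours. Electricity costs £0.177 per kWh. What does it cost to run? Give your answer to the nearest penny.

£15.91

Energy = 5050 W × 17.8 h = 89,890 Wh = 89.89 kWh
Cost = 89.89 kWh × £0.177/kWh = £15.91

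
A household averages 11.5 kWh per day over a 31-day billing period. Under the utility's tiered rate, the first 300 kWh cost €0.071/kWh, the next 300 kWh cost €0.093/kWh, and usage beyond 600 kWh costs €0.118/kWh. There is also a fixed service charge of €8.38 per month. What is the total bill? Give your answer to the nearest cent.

€34.93

Usage = 11.5 kWh/day × 31 days = 356.5 kWh
First 300 kWh × €0.071 = €21.30
Next 56.5 kWh × €0.093 = €5.25
Remaining tier: 0 kWh (not reached)
Energy charge = €26.55; + service €8.38 = €34.93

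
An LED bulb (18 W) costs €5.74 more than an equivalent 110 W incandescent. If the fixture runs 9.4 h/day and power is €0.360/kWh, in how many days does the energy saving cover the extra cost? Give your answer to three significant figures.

Power saved = 110 − 18 = 92 W
Daily energy saved = 92 W × 9.4 h = 864.8 Wh = 0.8648 kWh
Daily savings = 0.8648 × €0.360 = €0.3113
Payback = €5.74 / €0.3113 per day = 18.44 days

18.4 days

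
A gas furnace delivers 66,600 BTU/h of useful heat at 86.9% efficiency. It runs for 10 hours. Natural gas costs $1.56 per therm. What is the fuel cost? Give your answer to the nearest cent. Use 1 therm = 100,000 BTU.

Heat delivered = 66,600 BTU/h × 10 h = 666,000 BTU
Gas input = 666,000 / 0.869 = 766,398 BTU
= 766,398 / 100,000 = 7.664 therm
Cost = 7.664 × $1.56/therm = $11.96

$11.96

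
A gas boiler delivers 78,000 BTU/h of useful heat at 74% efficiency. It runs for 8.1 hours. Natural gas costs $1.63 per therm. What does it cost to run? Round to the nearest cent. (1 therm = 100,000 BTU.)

$13.92

Heat delivered = 78,000 BTU/h × 8.1 h = 631,800 BTU
Gas input = 631,800 / 0.74 = 853,784 BTU
= 853,784 / 100,000 = 8.538 therm
Cost = 8.538 × $1.63/therm = $13.92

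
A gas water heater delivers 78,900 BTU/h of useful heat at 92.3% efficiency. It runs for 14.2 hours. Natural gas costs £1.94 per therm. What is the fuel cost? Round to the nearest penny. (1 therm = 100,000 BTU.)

£23.55

Heat delivered = 78,900 BTU/h × 14.2 h = 1,120,380 BTU
Gas input = 1,120,380 / 0.923 = 1,213,846 BTU
= 1,213,846 / 100,000 = 12.14 therm
Cost = 12.14 × £1.94/therm = £23.55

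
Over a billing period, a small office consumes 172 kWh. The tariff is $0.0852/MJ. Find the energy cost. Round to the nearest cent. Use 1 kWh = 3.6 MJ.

$52.76

172 kWh × (3.6 MJ/kWh) = 619.2 MJ
Cost = 619.2 MJ × $0.0852/MJ = $52.76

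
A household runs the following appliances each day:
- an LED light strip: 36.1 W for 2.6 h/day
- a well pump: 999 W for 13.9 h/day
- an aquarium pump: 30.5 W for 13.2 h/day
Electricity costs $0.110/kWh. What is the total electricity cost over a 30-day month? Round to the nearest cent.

LED light strip: 36.1 W × 2.6 h × 30 d = 2,816 Wh = 2.816 kWh
well pump: 999 W × 13.9 h × 30 d = 416,583 Wh = 416.6 kWh
aquarium pump: 30.5 W × 13.2 h × 30 d = 12,078 Wh = 12.08 kWh
Total energy = 2.816 + 416.6 + 12.08 = 431.5 kWh
Cost = 431.5 kWh × $0.110 = $47.46

$47.46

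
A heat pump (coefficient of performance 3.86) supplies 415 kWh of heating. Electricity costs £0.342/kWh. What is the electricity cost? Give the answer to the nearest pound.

Electrical input = 415 kWh / 3.86 = 107.5 kWh
Cost = 107.5 × £0.342/kWh = £36.77 ≈ £37

£37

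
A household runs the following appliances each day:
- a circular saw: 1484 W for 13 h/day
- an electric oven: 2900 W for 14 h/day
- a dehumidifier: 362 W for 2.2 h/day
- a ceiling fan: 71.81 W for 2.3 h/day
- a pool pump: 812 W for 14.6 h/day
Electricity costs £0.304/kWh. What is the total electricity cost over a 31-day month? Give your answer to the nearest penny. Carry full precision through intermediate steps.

£685.21

circular saw: 1484 W × 13 h × 31 d = 598,052 Wh = 598.1 kWh
electric oven: 2900 W × 14 h × 31 d = 1,258,600 Wh = 1,259 kWh
dehumidifier: 362 W × 2.2 h × 31 d = 24,688 Wh = 24.69 kWh
ceiling fan: 71.81 W × 2.3 h × 31 d = 5,120 Wh = 5.12 kWh
pool pump: 812 W × 14.6 h × 31 d = 367,511 Wh = 367.5 kWh
Total energy = 598.1 + 1,259 + 24.69 + 5.12 + 367.5 = 2,254 kWh
Cost = 2,254 kWh × £0.304 = £685.21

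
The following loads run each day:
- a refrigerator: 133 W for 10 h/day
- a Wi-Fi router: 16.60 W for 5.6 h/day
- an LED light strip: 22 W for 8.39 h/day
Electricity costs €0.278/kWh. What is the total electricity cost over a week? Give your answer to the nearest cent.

refrigerator: 133 W × 10 h × 7 d = 9,310 Wh = 9.31 kWh
Wi-Fi router: 16.60 W × 5.6 h × 7 d = 651 Wh = 0.6507 kWh
LED light strip: 22 W × 8.39 h × 7 d = 1,292 Wh = 1.292 kWh
Total energy = 9.31 + 0.6507 + 1.292 = 11.25 kWh
Cost = 11.25 kWh × €0.278 = €3.13

€3.13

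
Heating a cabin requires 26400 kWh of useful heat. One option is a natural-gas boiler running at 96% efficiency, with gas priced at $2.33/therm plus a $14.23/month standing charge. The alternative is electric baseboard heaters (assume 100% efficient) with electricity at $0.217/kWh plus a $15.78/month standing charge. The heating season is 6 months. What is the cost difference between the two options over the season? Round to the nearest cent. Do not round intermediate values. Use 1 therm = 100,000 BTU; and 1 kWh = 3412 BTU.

Heat load = 26400 kWh × 3412 = 90,076,800 BTU
Gas: input = 90,076,800 / 0.960 = 93,830,000 BTU = 938.3 therm → 938.3 × $2.33 = $2,186.24; + 6 × $14.23 standing = $2,271.62
Electric: 90,076,800 BTU / 3412 = 26,400 kWh → × $0.217 = $5,728.80; + 6 × $15.78 standing = $5,823.48
Difference = |$2,271.62 − $5,823.48| = $3,551.86

$3551.86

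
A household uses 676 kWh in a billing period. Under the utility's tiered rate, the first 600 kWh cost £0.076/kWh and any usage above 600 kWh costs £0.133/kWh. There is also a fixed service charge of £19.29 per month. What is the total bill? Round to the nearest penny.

£75.00

First 600 kWh × £0.076 = £45.60
Remaining 76 kWh × £0.133 = £10.11
Energy charge = £55.71; + service £19.29 = £75.00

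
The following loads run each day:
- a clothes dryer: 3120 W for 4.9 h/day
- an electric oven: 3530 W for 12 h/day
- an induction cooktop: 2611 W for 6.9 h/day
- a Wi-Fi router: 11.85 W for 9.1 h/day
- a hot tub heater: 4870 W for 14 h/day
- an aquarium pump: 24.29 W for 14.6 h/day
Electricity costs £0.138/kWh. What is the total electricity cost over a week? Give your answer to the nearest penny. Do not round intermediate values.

£139.40

clothes dryer: 3120 W × 4.9 h × 7 d = 107,016 Wh = 107 kWh
electric oven: 3530 W × 12 h × 7 d = 296,520 Wh = 296.5 kWh
induction cooktop: 2611 W × 6.9 h × 7 d = 126,111 Wh = 126.1 kWh
Wi-Fi router: 11.85 W × 9.1 h × 7 d = 755 Wh = 0.7548 kWh
hot tub heater: 4870 W × 14 h × 7 d = 477,260 Wh = 477.3 kWh
aquarium pump: 24.29 W × 14.6 h × 7 d = 2,482 Wh = 2.482 kWh
Total energy = 107 + 296.5 + 126.1 + 0.7548 + 477.3 + 2.482 = 1,010 kWh
Cost = 1,010 kWh × £0.138 = £139.40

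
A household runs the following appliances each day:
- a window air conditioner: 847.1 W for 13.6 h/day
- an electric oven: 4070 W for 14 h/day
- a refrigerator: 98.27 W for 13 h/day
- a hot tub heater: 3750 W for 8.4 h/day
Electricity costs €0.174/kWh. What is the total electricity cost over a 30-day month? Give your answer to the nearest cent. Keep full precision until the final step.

window air conditioner: 847.1 W × 13.6 h × 30 d = 345,617 Wh = 345.6 kWh
electric oven: 4070 W × 14 h × 30 d = 1,709,400 Wh = 1,709 kWh
refrigerator: 98.27 W × 13 h × 30 d = 38,325 Wh = 38.33 kWh
hot tub heater: 3750 W × 8.4 h × 30 d = 945,000 Wh = 945 kWh
Total energy = 345.6 + 1,709 + 38.33 + 945 = 3,038 kWh
Cost = 3,038 kWh × €0.174 = €528.67

€528.67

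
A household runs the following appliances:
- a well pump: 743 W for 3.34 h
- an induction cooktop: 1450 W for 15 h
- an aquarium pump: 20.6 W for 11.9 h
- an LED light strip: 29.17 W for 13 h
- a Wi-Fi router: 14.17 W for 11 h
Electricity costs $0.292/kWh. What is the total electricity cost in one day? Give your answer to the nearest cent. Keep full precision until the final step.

well pump: 743 W × 3.34 h = 2,482 Wh = 2.482 kWh
induction cooktop: 1450 W × 15 h = 21,750 Wh = 21.75 kWh
aquarium pump: 20.6 W × 11.9 h = 245 Wh = 0.2451 kWh
LED light strip: 29.17 W × 13 h = 379 Wh = 0.3792 kWh
Wi-Fi router: 14.17 W × 11 h = 156 Wh = 0.1559 kWh
Total energy = 2.482 + 21.75 + 0.2451 + 0.3792 + 0.1559 = 25.01 kWh
Cost = 25.01 kWh × $0.292 = $7.30

$7.30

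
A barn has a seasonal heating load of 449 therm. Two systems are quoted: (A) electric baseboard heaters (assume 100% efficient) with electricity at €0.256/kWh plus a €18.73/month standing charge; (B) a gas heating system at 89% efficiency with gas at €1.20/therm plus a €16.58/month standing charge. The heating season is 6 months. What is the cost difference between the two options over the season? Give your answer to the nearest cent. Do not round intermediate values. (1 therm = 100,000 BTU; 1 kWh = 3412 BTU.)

€2776.32

Heat load = 449 therm × 100,000 = 44,900,000 BTU
Gas: input = 44,900,000 / 0.89 = 50,449,438 BTU = 504.5 therm → 504.5 × €1.20 = €605.39; + 6 × €16.58 standing = €704.87
Electric: 44,900,000 BTU / 3412 = 13,160 kWh → × €0.256 = €3,368.82; + 6 × €18.73 standing = €3,481.20
Difference = |€704.87 − €3,481.20| = €2,776.32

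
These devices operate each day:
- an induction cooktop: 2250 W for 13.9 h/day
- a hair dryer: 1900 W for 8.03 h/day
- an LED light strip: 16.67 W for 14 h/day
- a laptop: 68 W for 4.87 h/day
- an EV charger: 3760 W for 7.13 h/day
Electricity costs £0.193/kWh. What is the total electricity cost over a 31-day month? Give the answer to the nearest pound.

£442

induction cooktop: 2250 W × 13.9 h × 31 d = 969,525 Wh = 969.5 kWh
hair dryer: 1900 W × 8.03 h × 31 d = 472,967 Wh = 473 kWh
LED light strip: 16.67 W × 14 h × 31 d = 7,235 Wh = 7.235 kWh
laptop: 68 W × 4.87 h × 31 d = 10,266 Wh = 10.27 kWh
EV charger: 3760 W × 7.13 h × 31 d = 831,073 Wh = 831.1 kWh
Total energy = 969.5 + 473 + 7.235 + 10.27 + 831.1 = 2,291 kWh
Cost = 2,291 kWh × £0.193 = £442.18 ≈ £442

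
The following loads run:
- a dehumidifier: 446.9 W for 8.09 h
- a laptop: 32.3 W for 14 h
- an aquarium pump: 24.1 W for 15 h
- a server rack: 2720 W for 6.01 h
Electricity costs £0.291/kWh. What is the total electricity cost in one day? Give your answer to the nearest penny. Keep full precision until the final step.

£6.05

dehumidifier: 446.9 W × 8.09 h = 3,615 Wh = 3.615 kWh
laptop: 32.3 W × 14 h = 452 Wh = 0.4522 kWh
aquarium pump: 24.1 W × 15 h = 362 Wh = 0.3615 kWh
server rack: 2720 W × 6.01 h = 16,347 Wh = 16.35 kWh
Total energy = 3.615 + 0.4522 + 0.3615 + 16.35 = 20.78 kWh
Cost = 20.78 kWh × £0.291 = £6.05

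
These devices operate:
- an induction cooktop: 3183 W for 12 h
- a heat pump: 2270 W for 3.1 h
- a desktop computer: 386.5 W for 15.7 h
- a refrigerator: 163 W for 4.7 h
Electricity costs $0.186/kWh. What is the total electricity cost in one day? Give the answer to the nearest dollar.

$10

induction cooktop: 3183 W × 12 h = 38,196 Wh = 38.2 kWh
heat pump: 2270 W × 3.1 h = 7,037 Wh = 7.037 kWh
desktop computer: 386.5 W × 15.7 h = 6,068 Wh = 6.068 kWh
refrigerator: 163 W × 4.7 h = 766 Wh = 0.7661 kWh
Total energy = 38.2 + 7.037 + 6.068 + 0.7661 = 52.07 kWh
Cost = 52.07 kWh × $0.186 = $9.68 ≈ $10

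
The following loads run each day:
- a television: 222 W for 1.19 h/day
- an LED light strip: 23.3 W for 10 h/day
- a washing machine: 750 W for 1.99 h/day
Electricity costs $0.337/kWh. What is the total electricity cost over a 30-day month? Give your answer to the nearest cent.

television: 222 W × 1.19 h × 30 d = 7,925 Wh = 7.925 kWh
LED light strip: 23.3 W × 10 h × 30 d = 6,990 Wh = 6.99 kWh
washing machine: 750 W × 1.99 h × 30 d = 44,775 Wh = 44.77 kWh
Total energy = 7.925 + 6.99 + 44.77 = 59.69 kWh
Cost = 59.69 kWh × $0.337 = $20.12

$20.12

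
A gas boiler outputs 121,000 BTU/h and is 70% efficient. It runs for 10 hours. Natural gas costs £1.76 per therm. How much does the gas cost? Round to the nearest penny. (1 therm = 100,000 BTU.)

Heat delivered = 121,000 BTU/h × 10 h = 1,210,000 BTU
Gas input = 1,210,000 / 0.70 = 1,728,571 BTU
= 1,728,571 / 100,000 = 17.29 therm
Cost = 17.29 × £1.76/therm = £30.42

£30.42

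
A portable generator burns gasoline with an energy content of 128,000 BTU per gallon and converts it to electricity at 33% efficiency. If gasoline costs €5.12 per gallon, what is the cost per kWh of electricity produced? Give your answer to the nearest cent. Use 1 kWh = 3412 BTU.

Electrical output per gallon = 128,000 BTU × 0.33 / 3412 BTU/kWh = 12.38 kWh
Cost per kWh = €5.12 / 12.38 kWh = €0.414

€0.41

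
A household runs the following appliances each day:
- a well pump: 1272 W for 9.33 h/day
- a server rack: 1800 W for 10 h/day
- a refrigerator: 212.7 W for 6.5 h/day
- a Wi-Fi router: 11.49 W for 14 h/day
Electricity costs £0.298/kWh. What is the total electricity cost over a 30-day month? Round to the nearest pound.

£281

well pump: 1272 W × 9.33 h × 30 d = 356,033 Wh = 356 kWh
server rack: 1800 W × 10 h × 30 d = 540,000 Wh = 540 kWh
refrigerator: 212.7 W × 6.5 h × 30 d = 41,476 Wh = 41.48 kWh
Wi-Fi router: 11.49 W × 14 h × 30 d = 4,826 Wh = 4.826 kWh
Total energy = 356 + 540 + 41.48 + 4.826 = 942.3 kWh
Cost = 942.3 kWh × £0.298 = £280.82 ≈ £281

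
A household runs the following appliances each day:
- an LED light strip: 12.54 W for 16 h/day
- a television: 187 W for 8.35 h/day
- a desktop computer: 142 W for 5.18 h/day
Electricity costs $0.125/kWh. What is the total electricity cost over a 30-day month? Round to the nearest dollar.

$9

LED light strip: 12.54 W × 16 h × 30 d = 6,019 Wh = 6.019 kWh
television: 187 W × 8.35 h × 30 d = 46,844 Wh = 46.84 kWh
desktop computer: 142 W × 5.18 h × 30 d = 22,067 Wh = 22.07 kWh
Total energy = 6.019 + 46.84 + 22.07 = 74.93 kWh
Cost = 74.93 kWh × $0.125 = $9.37 ≈ $9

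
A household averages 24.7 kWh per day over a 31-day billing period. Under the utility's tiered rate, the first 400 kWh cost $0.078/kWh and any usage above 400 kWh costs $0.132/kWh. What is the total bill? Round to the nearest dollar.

Usage = 24.7 kWh/day × 31 days = 765.7 kWh
First 400 kWh × $0.078 = $31.20
Remaining 365.7 kWh × $0.132 = $48.27
Total = $79.47 ≈ $79

$79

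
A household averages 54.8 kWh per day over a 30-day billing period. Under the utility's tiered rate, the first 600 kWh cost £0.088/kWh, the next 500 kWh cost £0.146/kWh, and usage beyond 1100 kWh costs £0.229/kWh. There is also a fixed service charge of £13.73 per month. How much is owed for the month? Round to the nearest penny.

Usage = 54.8 kWh/day × 30 days = 1644 kWh
First 600 kWh × £0.088 = £52.80
Next 500 kWh × £0.146 = £73.00
Remaining 544 kWh × £0.229 = £124.58
Energy charge = £250.38; + service £13.73 = £264.11

£264.11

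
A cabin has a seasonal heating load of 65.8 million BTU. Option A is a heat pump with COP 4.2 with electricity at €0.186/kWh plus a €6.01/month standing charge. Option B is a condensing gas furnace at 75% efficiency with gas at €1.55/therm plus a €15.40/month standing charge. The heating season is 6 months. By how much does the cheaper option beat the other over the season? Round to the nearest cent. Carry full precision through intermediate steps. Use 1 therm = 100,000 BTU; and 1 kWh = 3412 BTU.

Heat load = 65.8 × 10⁶ BTU = 65,800,000 BTU
Gas: input = 65,800,000 / 0.75 = 87,733,333 BTU = 877.3 therm → 877.3 × €1.55 = €1,359.87; + 6 × €15.40 standing = €1,452.27
Heat pump: 65,800,000 BTU / 3412 = 19,280 kWh heat; / 4.2 = 4,592 kWh in → × €0.186 = €854.04; + 6 × €6.01 standing = €890.10
Difference = |€1,452.27 − €890.10| = €562.16

€562.16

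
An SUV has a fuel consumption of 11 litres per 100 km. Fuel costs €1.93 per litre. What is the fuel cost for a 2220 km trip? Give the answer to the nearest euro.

€471

Fuel = 11 L/100 km × 2220 km / 100 = 244.2 L
Cost = 244.2 L × €1.93/L = €471.31 ≈ €471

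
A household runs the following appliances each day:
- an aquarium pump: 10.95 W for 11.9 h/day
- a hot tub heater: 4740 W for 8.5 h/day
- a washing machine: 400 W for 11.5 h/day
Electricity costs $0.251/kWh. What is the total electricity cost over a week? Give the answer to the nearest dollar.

aquarium pump: 10.95 W × 11.9 h × 7 d = 912 Wh = 0.9121 kWh
hot tub heater: 4740 W × 8.5 h × 7 d = 282,030 Wh = 282 kWh
washing machine: 400 W × 11.5 h × 7 d = 32,200 Wh = 32.2 kWh
Total energy = 0.9121 + 282 + 32.2 = 315.1 kWh
Cost = 315.1 kWh × $0.251 = $79.10 ≈ $79

$79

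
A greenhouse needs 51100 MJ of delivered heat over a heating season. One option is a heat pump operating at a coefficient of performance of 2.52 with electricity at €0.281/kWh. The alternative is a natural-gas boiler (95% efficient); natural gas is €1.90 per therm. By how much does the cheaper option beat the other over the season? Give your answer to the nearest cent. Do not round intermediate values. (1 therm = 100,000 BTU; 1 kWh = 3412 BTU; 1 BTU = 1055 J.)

Heat load = 51100 MJ = 51,100,000,000 J / 1055 = 48,436,019 BTU
Gas: input = 48,436,019 / 0.95 = 50,985,283 BTU = 509.9 therm → 509.9 × €1.90 = €968.72
Heat pump: 48,436,019 BTU / 3412 = 14,200 kWh heat; / 2.52 = 5,633 kWh in → × €0.281 = €1,582.94
Difference = |€968.72 − €1,582.94| = €614.22

€614.22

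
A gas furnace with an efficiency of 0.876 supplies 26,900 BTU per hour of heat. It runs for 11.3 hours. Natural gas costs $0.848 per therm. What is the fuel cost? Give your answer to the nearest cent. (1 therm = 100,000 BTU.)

$2.94

Heat delivered = 26,900 BTU/h × 11.3 h = 303,970 BTU
Gas input = 303,970 / 0.876 = 346,998 BTU
= 346,998 / 100,000 = 3.47 therm
Cost = 3.47 × $0.848/therm = $2.94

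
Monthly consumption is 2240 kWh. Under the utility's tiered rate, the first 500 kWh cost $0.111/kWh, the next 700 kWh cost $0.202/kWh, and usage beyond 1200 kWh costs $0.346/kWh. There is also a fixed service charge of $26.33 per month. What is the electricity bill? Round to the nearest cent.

$583.07

First 500 kWh × $0.111 = $55.50
Next 700 kWh × $0.202 = $141.40
Remaining 1040 kWh × $0.346 = $359.84
Energy charge = $556.74; + service $26.33 = $583.07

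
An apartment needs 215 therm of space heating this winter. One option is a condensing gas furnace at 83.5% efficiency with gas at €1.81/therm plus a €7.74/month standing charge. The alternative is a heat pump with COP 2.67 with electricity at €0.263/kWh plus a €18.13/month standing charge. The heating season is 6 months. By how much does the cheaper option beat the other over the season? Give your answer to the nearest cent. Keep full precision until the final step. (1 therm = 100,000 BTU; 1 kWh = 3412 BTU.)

€216.98

Heat load = 215 therm × 100,000 = 21,500,000 BTU
Gas: input = 21,500,000 / 0.835 = 25,748,503 BTU = 257.5 therm → 257.5 × €1.81 = €466.05; + 6 × €7.74 standing = €512.49
Heat pump: 21,500,000 BTU / 3412 = 6,301 kWh heat; / 2.67 = 2,360 kWh in → × €0.263 = €620.69; + 6 × €18.13 standing = €729.47
Difference = |€512.49 − €729.47| = €216.98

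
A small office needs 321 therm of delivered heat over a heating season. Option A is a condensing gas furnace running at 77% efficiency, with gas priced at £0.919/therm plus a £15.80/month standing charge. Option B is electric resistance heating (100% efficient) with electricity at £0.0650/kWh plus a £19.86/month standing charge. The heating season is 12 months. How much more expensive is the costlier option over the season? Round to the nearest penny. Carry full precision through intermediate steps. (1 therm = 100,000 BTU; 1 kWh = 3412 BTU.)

Heat load = 321 therm × 100,000 = 32,100,000 BTU
Gas: input = 32,100,000 / 0.77 = 41,688,312 BTU = 416.9 therm → 416.9 × £0.919 = £383.12; + 12 × £15.80 standing = £572.72
Electric: 32,100,000 BTU / 3412 = 9,408 kWh → × £0.0650 = £611.52; + 12 × £19.86 standing = £849.84
Difference = |£572.72 − £849.84| = £277.12

£277.12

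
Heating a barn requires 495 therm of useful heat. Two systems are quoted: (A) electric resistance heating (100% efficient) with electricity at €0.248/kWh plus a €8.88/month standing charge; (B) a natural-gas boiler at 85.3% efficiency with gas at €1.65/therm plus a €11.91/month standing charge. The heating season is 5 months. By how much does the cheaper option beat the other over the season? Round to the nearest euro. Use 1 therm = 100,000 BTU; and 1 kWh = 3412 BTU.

Heat load = 495 therm × 100,000 = 49,500,000 BTU
Gas: input = 49,500,000 / 0.853 = 58,030,481 BTU = 580.3 therm → 580.3 × €1.65 = €957.50; + 5 × €11.91 standing = €1,017.05
Electric: 49,500,000 BTU / 3412 = 14,510 kWh → × €0.248 = €3,597.89; + 5 × €8.88 standing = €3,642.29
Difference = |€1,017.05 − €3,642.29| = €2,625.24 ≈ €2625

€2625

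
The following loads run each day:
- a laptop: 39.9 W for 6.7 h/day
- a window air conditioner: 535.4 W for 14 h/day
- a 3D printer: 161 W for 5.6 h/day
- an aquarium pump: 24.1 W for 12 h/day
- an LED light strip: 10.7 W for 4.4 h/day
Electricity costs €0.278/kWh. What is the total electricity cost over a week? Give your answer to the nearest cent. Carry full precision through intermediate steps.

laptop: 39.9 W × 6.7 h × 7 d = 1,871 Wh = 1.871 kWh
window air conditioner: 535.4 W × 14 h × 7 d = 52,469 Wh = 52.47 kWh
3D printer: 161 W × 5.6 h × 7 d = 6,311 Wh = 6.311 kWh
aquarium pump: 24.1 W × 12 h × 7 d = 2,024 Wh = 2.024 kWh
LED light strip: 10.7 W × 4.4 h × 7 d = 330 Wh = 0.3296 kWh
Total energy = 1.871 + 52.47 + 6.311 + 2.024 + 0.3296 = 63.01 kWh
Cost = 63.01 kWh × €0.278 = €17.52

€17.52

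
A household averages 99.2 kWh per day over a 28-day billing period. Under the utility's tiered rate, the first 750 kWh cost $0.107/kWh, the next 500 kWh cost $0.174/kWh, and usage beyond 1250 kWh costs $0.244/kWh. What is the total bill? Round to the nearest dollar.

Usage = 99.2 kWh/day × 28 days = 2777.6 kWh
First 750 kWh × $0.107 = $80.25
Next 500 kWh × $0.174 = $87.00
Remaining 1527.6 kWh × $0.244 = $372.73
Total = $539.98 ≈ $540

$540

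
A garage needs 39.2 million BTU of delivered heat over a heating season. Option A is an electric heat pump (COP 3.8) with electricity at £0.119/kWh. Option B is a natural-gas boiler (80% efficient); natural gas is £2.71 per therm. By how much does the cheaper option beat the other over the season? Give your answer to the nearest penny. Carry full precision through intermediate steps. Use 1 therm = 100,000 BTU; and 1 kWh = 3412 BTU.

Heat load = 39.2 × 10⁶ BTU = 39,200,000 BTU
Gas: input = 39,200,000 / 0.80 = 49,000,000 BTU = 490 therm → 490 × £2.71 = £1,327.90
Heat pump: 39,200,000 BTU / 3412 = 11,490 kWh heat; / 3.8 = 3,023 kWh in → × £0.119 = £359.78
Difference = |£1,327.90 − £359.78| = £968.12

£968.12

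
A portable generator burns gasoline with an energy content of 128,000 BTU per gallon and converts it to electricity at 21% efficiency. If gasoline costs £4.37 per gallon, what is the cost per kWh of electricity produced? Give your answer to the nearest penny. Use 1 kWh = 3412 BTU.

Electrical output per gallon = 128,000 BTU × 0.21 / 3412 BTU/kWh = 7.878 kWh
Cost per kWh = £4.37 / 7.878 kWh = £0.555

£0.55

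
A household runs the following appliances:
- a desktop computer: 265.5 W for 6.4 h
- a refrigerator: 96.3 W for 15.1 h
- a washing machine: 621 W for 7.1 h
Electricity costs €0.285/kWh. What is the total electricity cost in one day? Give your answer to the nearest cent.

€2.16

desktop computer: 265.5 W × 6.4 h = 1,699 Wh = 1.699 kWh
refrigerator: 96.3 W × 15.1 h = 1,454 Wh = 1.454 kWh
washing machine: 621 W × 7.1 h = 4,409 Wh = 4.409 kWh
Total energy = 1.699 + 1.454 + 4.409 = 7.562 kWh
Cost = 7.562 kWh × €0.285 = €2.16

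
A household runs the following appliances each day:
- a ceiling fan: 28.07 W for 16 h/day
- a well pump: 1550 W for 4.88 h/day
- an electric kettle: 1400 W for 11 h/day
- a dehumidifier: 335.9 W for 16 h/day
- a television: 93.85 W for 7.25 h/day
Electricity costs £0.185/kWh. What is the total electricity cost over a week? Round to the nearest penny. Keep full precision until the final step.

£38.16

ceiling fan: 28.07 W × 16 h × 7 d = 3,144 Wh = 3.144 kWh
well pump: 1550 W × 4.88 h × 7 d = 52,948 Wh = 52.95 kWh
electric kettle: 1400 W × 11 h × 7 d = 107,800 Wh = 107.8 kWh
dehumidifier: 335.9 W × 16 h × 7 d = 37,621 Wh = 37.62 kWh
television: 93.85 W × 7.25 h × 7 d = 4,763 Wh = 4.763 kWh
Total energy = 3.144 + 52.95 + 107.8 + 37.62 + 4.763 = 206.3 kWh
Cost = 206.3 kWh × £0.185 = £38.16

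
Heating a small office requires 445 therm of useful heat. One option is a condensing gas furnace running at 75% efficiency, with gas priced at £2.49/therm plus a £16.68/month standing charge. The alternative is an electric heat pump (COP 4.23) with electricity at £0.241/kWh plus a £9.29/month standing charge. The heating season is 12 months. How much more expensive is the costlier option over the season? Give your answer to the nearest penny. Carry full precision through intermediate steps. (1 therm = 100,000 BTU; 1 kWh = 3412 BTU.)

£823.01

Heat load = 445 therm × 100,000 = 44,500,000 BTU
Gas: input = 44,500,000 / 0.75 = 59,333,333 BTU = 593.3 therm → 593.3 × £2.49 = £1,477.40; + 12 × £16.68 standing = £1,677.56
Heat pump: 44,500,000 BTU / 3412 = 13,040 kWh heat; / 4.23 = 3,083 kWh in → × £0.241 = £743.07; + 12 × £9.29 standing = £854.55
Difference = |£1,677.56 − £854.55| = £823.01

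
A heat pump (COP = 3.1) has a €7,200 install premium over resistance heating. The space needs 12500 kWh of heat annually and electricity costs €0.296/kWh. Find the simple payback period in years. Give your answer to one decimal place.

2.9 years

Resistance: 12500 kWh × €0.296 = €3,700.00/yr
Heat pump: 12500 / 3.1 = 4032 kWh in → × €0.296 = €1,193.55/yr
Annual savings = €2,506.45
Payback = €7,200 / €2,506.45 = 2.87 years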